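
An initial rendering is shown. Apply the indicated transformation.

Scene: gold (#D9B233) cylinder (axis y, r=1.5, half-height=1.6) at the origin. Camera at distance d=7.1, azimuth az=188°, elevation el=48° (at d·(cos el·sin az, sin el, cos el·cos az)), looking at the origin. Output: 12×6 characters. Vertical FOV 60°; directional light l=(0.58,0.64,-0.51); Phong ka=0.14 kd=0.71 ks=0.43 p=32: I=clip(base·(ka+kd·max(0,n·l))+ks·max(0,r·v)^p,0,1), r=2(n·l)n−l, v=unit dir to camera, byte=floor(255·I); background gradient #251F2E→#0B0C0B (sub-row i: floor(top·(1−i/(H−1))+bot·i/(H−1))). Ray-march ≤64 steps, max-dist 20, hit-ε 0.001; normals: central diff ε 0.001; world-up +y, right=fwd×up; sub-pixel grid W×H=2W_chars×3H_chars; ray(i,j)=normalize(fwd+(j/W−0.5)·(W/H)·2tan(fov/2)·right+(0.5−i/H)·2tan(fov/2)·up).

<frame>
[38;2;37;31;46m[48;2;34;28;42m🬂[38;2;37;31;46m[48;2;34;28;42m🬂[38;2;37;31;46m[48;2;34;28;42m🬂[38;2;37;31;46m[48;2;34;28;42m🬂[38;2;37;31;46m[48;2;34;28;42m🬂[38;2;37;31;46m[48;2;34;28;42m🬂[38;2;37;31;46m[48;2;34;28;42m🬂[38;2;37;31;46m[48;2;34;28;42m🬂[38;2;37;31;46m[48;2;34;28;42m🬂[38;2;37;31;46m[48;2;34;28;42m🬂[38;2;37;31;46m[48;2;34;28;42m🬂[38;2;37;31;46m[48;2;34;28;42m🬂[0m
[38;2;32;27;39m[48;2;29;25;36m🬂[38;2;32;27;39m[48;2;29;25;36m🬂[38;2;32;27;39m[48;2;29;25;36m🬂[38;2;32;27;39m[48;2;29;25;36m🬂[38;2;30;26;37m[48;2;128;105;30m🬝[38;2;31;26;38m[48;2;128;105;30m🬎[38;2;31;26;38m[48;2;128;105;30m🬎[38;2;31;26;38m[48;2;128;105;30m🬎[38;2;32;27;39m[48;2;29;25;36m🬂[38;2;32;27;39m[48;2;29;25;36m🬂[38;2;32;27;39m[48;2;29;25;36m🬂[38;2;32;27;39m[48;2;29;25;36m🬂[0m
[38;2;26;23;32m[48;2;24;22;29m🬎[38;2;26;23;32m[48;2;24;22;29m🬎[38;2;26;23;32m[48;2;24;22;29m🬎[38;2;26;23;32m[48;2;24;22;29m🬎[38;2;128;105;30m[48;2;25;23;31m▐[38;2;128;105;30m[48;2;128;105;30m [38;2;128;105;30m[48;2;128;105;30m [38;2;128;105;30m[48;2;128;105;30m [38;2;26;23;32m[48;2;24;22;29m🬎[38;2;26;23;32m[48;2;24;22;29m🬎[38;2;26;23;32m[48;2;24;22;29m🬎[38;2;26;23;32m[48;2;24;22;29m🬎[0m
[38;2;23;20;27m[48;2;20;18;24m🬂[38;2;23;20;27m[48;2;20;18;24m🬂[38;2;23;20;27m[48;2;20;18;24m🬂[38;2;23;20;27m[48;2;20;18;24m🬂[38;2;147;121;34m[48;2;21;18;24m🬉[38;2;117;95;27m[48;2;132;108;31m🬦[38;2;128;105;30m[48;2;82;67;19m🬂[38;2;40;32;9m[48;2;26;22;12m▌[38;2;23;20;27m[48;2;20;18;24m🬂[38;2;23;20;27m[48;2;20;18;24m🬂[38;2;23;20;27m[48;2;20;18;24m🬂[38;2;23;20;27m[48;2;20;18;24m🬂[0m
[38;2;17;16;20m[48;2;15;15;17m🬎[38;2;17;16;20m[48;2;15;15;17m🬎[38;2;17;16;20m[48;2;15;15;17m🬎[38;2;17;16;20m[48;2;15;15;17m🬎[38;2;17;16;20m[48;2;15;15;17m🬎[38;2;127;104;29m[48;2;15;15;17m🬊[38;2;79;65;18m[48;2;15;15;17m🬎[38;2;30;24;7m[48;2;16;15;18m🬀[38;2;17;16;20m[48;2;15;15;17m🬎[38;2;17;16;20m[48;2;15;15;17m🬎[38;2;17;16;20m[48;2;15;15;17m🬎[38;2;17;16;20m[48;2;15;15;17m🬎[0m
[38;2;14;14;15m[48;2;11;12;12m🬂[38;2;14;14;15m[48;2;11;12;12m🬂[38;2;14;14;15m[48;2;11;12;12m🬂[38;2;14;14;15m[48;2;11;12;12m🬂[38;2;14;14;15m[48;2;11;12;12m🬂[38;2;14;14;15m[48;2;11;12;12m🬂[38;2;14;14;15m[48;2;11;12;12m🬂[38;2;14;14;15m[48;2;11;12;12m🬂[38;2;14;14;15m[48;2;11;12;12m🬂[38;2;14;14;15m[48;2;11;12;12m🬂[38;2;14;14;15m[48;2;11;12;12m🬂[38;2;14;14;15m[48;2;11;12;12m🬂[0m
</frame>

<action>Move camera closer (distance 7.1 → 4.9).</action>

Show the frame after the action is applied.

<frame>
[38;2;37;31;46m[48;2;34;28;42m🬂[38;2;37;31;46m[48;2;34;28;42m🬂[38;2;37;31;46m[48;2;34;28;42m🬂[38;2;37;31;46m[48;2;34;28;42m🬂[38;2;37;31;46m[48;2;34;28;42m🬂[38;2;36;30;44m[48;2;128;105;30m🬎[38;2;36;30;44m[48;2;128;105;30m🬎[38;2;128;105;30m[48;2;35;29;43m🬏[38;2;37;31;46m[48;2;34;28;42m🬂[38;2;37;31;46m[48;2;34;28;42m🬂[38;2;37;31;46m[48;2;34;28;42m🬂[38;2;37;31;46m[48;2;34;28;42m🬂[0m
[38;2;32;27;39m[48;2;29;25;36m🬂[38;2;32;27;39m[48;2;29;25;36m🬂[38;2;32;27;39m[48;2;29;25;36m🬂[38;2;31;26;38m[48;2;128;105;30m🬆[38;2;128;105;30m[48;2;128;105;30m [38;2;128;105;30m[48;2;128;105;30m [38;2;128;105;30m[48;2;128;105;30m [38;2;128;105;30m[48;2;128;105;30m [38;2;128;105;30m[48;2;32;27;39m🬺[38;2;128;105;30m[48;2;30;26;37m🬏[38;2;32;27;39m[48;2;29;25;36m🬂[38;2;32;27;39m[48;2;29;25;36m🬂[0m
[38;2;26;23;32m[48;2;24;22;29m🬎[38;2;26;23;32m[48;2;24;22;29m🬎[38;2;26;23;32m[48;2;24;22;29m🬎[38;2;24;22;29m[48;2;131;107;30m🬏[38;2;128;105;30m[48;2;128;105;30m [38;2;128;105;30m[48;2;128;105;30m [38;2;128;105;30m[48;2;128;105;30m [38;2;128;105;30m[48;2;128;105;30m [38;2;128;105;30m[48;2;30;24;7m🬝[38;2;128;105;30m[48;2;25;22;30m🬄[38;2;26;23;32m[48;2;24;22;29m🬎[38;2;26;23;32m[48;2;24;22;29m🬎[0m
[38;2;23;20;27m[48;2;20;18;24m🬂[38;2;23;20;27m[48;2;20;18;24m🬂[38;2;23;20;27m[48;2;20;18;24m🬂[38;2;146;120;34m[48;2;21;18;24m🬁[38;2;129;106;30m[48;2;140;114;32m▐[38;2;123;101;28m[48;2;107;88;25m🬕[38;2;128;105;30m[48;2;88;72;20m🬂[38;2;128;105;30m[48;2;57;47;13m🬀[38;2;31;25;7m[48;2;20;18;24m🬕[38;2;23;20;27m[48;2;20;18;24m🬂[38;2;23;20;27m[48;2;20;18;24m🬂[38;2;23;20;27m[48;2;20;18;24m🬂[0m
[38;2;17;16;20m[48;2;15;15;17m🬎[38;2;17;16;20m[48;2;15;15;17m🬎[38;2;17;16;20m[48;2;15;15;17m🬎[38;2;17;16;20m[48;2;15;15;17m🬎[38;2;141;115;32m[48;2;16;15;18m🬨[38;2;110;90;25m[48;2;125;102;29m▐[38;2;95;78;22m[48;2;78;64;18m▌[38;2;57;47;13m[48;2;33;27;7m▌[38;2;30;24;7m[48;2;16;15;18m🬀[38;2;17;16;20m[48;2;15;15;17m🬎[38;2;17;16;20m[48;2;15;15;17m🬎[38;2;17;16;20m[48;2;15;15;17m🬎[0m
[38;2;14;14;15m[48;2;11;12;12m🬂[38;2;14;14;15m[48;2;11;12;12m🬂[38;2;14;14;15m[48;2;11;12;12m🬂[38;2;14;14;15m[48;2;11;12;12m🬂[38;2;14;14;15m[48;2;11;12;12m🬂[38;2;123;100;28m[48;2;11;12;12m🬂[38;2;84;69;19m[48;2;11;12;12m🬂[38;2;46;38;10m[48;2;12;12;12m🬀[38;2;14;14;15m[48;2;11;12;12m🬂[38;2;14;14;15m[48;2;11;12;12m🬂[38;2;14;14;15m[48;2;11;12;12m🬂[38;2;14;14;15m[48;2;11;12;12m🬂[0m
</frame>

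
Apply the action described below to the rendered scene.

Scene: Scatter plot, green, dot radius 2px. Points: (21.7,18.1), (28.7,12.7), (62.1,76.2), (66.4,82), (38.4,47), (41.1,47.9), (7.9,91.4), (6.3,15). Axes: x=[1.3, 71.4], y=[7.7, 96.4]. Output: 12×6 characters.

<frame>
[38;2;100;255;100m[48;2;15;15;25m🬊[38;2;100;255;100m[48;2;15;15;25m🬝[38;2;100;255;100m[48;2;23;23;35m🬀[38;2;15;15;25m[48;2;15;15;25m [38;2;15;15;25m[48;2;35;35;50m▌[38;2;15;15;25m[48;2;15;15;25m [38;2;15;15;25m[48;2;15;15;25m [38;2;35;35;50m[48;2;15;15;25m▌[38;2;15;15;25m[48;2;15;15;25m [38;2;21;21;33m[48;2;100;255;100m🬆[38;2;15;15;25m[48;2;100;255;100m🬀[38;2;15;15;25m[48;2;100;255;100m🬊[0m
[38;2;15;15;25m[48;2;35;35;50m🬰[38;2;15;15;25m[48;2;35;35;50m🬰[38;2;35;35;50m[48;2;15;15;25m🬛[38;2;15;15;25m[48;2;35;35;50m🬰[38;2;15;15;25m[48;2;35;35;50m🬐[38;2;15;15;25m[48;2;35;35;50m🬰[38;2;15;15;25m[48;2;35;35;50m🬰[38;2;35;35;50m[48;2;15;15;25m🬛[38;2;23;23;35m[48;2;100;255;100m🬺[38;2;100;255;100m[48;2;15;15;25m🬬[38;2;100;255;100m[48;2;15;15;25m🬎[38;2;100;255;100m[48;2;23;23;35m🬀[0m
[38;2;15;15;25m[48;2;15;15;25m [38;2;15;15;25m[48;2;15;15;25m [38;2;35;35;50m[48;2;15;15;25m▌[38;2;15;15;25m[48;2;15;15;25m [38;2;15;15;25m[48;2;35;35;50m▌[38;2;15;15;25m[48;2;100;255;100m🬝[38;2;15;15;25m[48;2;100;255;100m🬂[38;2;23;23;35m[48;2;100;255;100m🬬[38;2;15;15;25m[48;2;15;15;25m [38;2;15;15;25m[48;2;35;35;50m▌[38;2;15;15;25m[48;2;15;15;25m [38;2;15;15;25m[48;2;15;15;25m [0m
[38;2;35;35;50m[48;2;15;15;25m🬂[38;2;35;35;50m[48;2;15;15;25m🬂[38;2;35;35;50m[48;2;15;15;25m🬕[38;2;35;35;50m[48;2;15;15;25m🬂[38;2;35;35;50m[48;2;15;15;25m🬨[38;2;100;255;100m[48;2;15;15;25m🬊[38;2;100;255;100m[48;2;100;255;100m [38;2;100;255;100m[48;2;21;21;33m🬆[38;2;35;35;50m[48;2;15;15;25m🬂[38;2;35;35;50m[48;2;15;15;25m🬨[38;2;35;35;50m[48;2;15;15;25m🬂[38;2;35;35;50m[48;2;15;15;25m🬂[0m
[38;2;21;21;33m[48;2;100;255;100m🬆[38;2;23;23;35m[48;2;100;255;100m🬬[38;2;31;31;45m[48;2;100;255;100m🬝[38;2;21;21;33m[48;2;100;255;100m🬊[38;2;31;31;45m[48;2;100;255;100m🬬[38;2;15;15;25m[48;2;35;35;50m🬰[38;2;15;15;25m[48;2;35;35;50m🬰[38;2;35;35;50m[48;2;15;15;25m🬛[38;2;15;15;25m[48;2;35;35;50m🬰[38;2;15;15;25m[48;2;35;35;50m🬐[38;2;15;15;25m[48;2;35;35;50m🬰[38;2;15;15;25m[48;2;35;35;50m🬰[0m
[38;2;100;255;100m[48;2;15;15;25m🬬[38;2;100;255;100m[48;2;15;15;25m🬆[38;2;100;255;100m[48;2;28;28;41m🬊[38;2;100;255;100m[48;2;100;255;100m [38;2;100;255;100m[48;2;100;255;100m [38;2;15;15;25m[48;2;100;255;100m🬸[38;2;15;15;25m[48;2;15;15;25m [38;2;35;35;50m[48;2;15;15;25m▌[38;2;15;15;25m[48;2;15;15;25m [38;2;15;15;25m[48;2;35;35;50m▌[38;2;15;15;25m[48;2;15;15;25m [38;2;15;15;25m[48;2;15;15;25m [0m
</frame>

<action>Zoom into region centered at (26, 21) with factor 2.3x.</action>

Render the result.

<frame>
[38;2;15;15;25m[48;2;15;15;25m [38;2;15;15;25m[48;2;15;15;25m [38;2;35;35;50m[48;2;15;15;25m▌[38;2;15;15;25m[48;2;15;15;25m [38;2;15;15;25m[48;2;35;35;50m▌[38;2;15;15;25m[48;2;15;15;25m [38;2;15;15;25m[48;2;15;15;25m [38;2;35;35;50m[48;2;15;15;25m▌[38;2;15;15;25m[48;2;15;15;25m [38;2;15;15;25m[48;2;35;35;50m▌[38;2;15;15;25m[48;2;15;15;25m [38;2;15;15;25m[48;2;15;15;25m [0m
[38;2;15;15;25m[48;2;35;35;50m🬰[38;2;15;15;25m[48;2;35;35;50m🬰[38;2;35;35;50m[48;2;15;15;25m🬛[38;2;15;15;25m[48;2;35;35;50m🬰[38;2;15;15;25m[48;2;35;35;50m🬐[38;2;15;15;25m[48;2;35;35;50m🬰[38;2;15;15;25m[48;2;35;35;50m🬰[38;2;35;35;50m[48;2;15;15;25m🬛[38;2;15;15;25m[48;2;35;35;50m🬰[38;2;15;15;25m[48;2;35;35;50m🬐[38;2;15;15;25m[48;2;35;35;50m🬰[38;2;15;15;25m[48;2;35;35;50m🬰[0m
[38;2;15;15;25m[48;2;15;15;25m [38;2;15;15;25m[48;2;15;15;25m [38;2;35;35;50m[48;2;15;15;25m▌[38;2;15;15;25m[48;2;100;255;100m🬝[38;2;28;28;41m[48;2;100;255;100m🬊[38;2;15;15;25m[48;2;15;15;25m [38;2;15;15;25m[48;2;15;15;25m [38;2;35;35;50m[48;2;15;15;25m▌[38;2;15;15;25m[48;2;15;15;25m [38;2;15;15;25m[48;2;35;35;50m▌[38;2;15;15;25m[48;2;15;15;25m [38;2;15;15;25m[48;2;15;15;25m [0m
[38;2;35;35;50m[48;2;15;15;25m🬂[38;2;35;35;50m[48;2;15;15;25m🬂[38;2;35;35;50m[48;2;15;15;25m🬕[38;2;100;255;100m[48;2;15;15;25m🬊[38;2;100;255;100m[48;2;35;35;50m🬝[38;2;100;255;100m[48;2;19;19;30m🬀[38;2;28;28;41m[48;2;100;255;100m🬆[38;2;27;27;40m[48;2;100;255;100m🬬[38;2;35;35;50m[48;2;15;15;25m🬂[38;2;35;35;50m[48;2;15;15;25m🬨[38;2;35;35;50m[48;2;15;15;25m🬂[38;2;35;35;50m[48;2;15;15;25m🬂[0m
[38;2;15;15;25m[48;2;35;35;50m🬰[38;2;15;15;25m[48;2;35;35;50m🬰[38;2;35;35;50m[48;2;15;15;25m🬛[38;2;15;15;25m[48;2;35;35;50m🬰[38;2;15;15;25m[48;2;35;35;50m🬐[38;2;23;23;35m[48;2;100;255;100m🬺[38;2;100;255;100m[48;2;15;15;25m🬬[38;2;100;255;100m[48;2;28;28;41m🬆[38;2;15;15;25m[48;2;35;35;50m🬰[38;2;15;15;25m[48;2;35;35;50m🬐[38;2;15;15;25m[48;2;35;35;50m🬰[38;2;15;15;25m[48;2;35;35;50m🬰[0m
[38;2;15;15;25m[48;2;15;15;25m [38;2;15;15;25m[48;2;15;15;25m [38;2;35;35;50m[48;2;15;15;25m▌[38;2;15;15;25m[48;2;15;15;25m [38;2;15;15;25m[48;2;35;35;50m▌[38;2;15;15;25m[48;2;15;15;25m [38;2;15;15;25m[48;2;15;15;25m [38;2;35;35;50m[48;2;15;15;25m▌[38;2;15;15;25m[48;2;15;15;25m [38;2;15;15;25m[48;2;35;35;50m▌[38;2;15;15;25m[48;2;15;15;25m [38;2;15;15;25m[48;2;15;15;25m [0m
</frame>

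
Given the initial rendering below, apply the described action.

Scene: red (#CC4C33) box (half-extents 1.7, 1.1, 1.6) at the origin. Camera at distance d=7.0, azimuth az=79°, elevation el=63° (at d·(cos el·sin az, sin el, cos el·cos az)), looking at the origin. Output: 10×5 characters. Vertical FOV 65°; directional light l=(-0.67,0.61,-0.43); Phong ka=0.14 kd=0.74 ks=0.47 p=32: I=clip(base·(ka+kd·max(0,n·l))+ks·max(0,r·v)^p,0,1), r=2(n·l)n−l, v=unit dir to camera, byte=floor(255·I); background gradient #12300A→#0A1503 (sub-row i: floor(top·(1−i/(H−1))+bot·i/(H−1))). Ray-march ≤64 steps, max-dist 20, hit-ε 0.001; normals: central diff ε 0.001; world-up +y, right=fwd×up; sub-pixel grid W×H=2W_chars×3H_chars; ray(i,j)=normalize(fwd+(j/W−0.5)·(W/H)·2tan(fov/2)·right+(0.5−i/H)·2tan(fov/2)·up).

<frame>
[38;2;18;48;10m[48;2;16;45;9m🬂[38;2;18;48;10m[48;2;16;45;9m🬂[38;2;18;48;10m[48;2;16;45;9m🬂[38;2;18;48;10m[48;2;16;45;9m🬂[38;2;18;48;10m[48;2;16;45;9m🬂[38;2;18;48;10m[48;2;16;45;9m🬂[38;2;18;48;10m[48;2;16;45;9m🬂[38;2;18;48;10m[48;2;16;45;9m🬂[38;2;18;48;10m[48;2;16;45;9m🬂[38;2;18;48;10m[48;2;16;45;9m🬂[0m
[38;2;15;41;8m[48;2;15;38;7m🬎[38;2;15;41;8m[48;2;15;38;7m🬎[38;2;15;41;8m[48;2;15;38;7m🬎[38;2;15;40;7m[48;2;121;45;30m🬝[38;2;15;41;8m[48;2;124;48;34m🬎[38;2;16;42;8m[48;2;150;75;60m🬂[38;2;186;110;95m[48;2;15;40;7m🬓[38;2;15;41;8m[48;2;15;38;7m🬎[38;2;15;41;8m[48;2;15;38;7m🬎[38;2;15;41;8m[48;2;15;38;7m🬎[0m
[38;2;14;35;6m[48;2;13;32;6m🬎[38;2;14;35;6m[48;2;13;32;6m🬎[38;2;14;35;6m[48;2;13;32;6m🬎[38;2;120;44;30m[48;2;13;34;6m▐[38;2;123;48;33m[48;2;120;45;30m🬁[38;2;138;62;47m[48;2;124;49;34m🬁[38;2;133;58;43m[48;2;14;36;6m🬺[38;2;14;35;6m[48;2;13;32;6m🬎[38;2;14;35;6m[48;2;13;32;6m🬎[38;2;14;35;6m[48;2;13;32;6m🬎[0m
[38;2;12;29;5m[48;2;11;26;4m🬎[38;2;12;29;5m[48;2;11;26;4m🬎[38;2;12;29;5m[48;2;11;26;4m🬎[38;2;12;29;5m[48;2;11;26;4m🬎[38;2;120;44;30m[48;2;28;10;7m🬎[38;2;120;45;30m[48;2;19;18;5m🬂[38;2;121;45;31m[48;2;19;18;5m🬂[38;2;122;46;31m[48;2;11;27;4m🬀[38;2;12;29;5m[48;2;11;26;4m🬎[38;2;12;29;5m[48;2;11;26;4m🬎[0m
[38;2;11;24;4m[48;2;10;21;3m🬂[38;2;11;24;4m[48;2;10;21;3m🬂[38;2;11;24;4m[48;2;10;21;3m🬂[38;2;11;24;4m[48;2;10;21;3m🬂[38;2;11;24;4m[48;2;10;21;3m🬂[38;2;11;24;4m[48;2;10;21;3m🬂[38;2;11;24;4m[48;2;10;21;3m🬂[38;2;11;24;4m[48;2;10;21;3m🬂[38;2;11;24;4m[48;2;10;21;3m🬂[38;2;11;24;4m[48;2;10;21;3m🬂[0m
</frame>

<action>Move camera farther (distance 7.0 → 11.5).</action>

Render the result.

<frame>
[38;2;18;48;10m[48;2;16;45;9m🬂[38;2;18;48;10m[48;2;16;45;9m🬂[38;2;18;48;10m[48;2;16;45;9m🬂[38;2;18;48;10m[48;2;16;45;9m🬂[38;2;18;48;10m[48;2;16;45;9m🬂[38;2;18;48;10m[48;2;16;45;9m🬂[38;2;18;48;10m[48;2;16;45;9m🬂[38;2;18;48;10m[48;2;16;45;9m🬂[38;2;18;48;10m[48;2;16;45;9m🬂[38;2;18;48;10m[48;2;16;45;9m🬂[0m
[38;2;15;41;8m[48;2;15;38;7m🬎[38;2;15;41;8m[48;2;15;38;7m🬎[38;2;15;41;8m[48;2;15;38;7m🬎[38;2;15;41;8m[48;2;15;38;7m🬎[38;2;15;41;8m[48;2;15;38;7m🬎[38;2;15;41;8m[48;2;15;38;7m🬎[38;2;15;41;8m[48;2;15;38;7m🬎[38;2;15;41;8m[48;2;15;38;7m🬎[38;2;15;41;8m[48;2;15;38;7m🬎[38;2;15;41;8m[48;2;15;38;7m🬎[0m
[38;2;14;35;6m[48;2;13;32;6m🬎[38;2;14;35;6m[48;2;13;32;6m🬎[38;2;14;35;6m[48;2;13;32;6m🬎[38;2;14;35;6m[48;2;13;32;6m🬎[38;2;121;46;31m[48;2;13;34;6m▐[38;2;138;62;47m[48;2;124;49;34m🬁[38;2;124;48;34m[48;2;13;34;6m🬏[38;2;14;35;6m[48;2;13;32;6m🬎[38;2;14;35;6m[48;2;13;32;6m🬎[38;2;14;35;6m[48;2;13;32;6m🬎[0m
[38;2;12;29;5m[48;2;11;26;4m🬎[38;2;12;29;5m[48;2;11;26;4m🬎[38;2;12;29;5m[48;2;11;26;4m🬎[38;2;12;29;5m[48;2;11;26;4m🬎[38;2;11;27;4m[48;2;28;10;7m🬺[38;2;28;10;7m[48;2;11;27;4m🬂[38;2;12;29;5m[48;2;11;26;4m🬎[38;2;12;29;5m[48;2;11;26;4m🬎[38;2;12;29;5m[48;2;11;26;4m🬎[38;2;12;29;5m[48;2;11;26;4m🬎[0m
[38;2;11;24;4m[48;2;10;21;3m🬂[38;2;11;24;4m[48;2;10;21;3m🬂[38;2;11;24;4m[48;2;10;21;3m🬂[38;2;11;24;4m[48;2;10;21;3m🬂[38;2;11;24;4m[48;2;10;21;3m🬂[38;2;11;24;4m[48;2;10;21;3m🬂[38;2;11;24;4m[48;2;10;21;3m🬂[38;2;11;24;4m[48;2;10;21;3m🬂[38;2;11;24;4m[48;2;10;21;3m🬂[38;2;11;24;4m[48;2;10;21;3m🬂[0m
</frame>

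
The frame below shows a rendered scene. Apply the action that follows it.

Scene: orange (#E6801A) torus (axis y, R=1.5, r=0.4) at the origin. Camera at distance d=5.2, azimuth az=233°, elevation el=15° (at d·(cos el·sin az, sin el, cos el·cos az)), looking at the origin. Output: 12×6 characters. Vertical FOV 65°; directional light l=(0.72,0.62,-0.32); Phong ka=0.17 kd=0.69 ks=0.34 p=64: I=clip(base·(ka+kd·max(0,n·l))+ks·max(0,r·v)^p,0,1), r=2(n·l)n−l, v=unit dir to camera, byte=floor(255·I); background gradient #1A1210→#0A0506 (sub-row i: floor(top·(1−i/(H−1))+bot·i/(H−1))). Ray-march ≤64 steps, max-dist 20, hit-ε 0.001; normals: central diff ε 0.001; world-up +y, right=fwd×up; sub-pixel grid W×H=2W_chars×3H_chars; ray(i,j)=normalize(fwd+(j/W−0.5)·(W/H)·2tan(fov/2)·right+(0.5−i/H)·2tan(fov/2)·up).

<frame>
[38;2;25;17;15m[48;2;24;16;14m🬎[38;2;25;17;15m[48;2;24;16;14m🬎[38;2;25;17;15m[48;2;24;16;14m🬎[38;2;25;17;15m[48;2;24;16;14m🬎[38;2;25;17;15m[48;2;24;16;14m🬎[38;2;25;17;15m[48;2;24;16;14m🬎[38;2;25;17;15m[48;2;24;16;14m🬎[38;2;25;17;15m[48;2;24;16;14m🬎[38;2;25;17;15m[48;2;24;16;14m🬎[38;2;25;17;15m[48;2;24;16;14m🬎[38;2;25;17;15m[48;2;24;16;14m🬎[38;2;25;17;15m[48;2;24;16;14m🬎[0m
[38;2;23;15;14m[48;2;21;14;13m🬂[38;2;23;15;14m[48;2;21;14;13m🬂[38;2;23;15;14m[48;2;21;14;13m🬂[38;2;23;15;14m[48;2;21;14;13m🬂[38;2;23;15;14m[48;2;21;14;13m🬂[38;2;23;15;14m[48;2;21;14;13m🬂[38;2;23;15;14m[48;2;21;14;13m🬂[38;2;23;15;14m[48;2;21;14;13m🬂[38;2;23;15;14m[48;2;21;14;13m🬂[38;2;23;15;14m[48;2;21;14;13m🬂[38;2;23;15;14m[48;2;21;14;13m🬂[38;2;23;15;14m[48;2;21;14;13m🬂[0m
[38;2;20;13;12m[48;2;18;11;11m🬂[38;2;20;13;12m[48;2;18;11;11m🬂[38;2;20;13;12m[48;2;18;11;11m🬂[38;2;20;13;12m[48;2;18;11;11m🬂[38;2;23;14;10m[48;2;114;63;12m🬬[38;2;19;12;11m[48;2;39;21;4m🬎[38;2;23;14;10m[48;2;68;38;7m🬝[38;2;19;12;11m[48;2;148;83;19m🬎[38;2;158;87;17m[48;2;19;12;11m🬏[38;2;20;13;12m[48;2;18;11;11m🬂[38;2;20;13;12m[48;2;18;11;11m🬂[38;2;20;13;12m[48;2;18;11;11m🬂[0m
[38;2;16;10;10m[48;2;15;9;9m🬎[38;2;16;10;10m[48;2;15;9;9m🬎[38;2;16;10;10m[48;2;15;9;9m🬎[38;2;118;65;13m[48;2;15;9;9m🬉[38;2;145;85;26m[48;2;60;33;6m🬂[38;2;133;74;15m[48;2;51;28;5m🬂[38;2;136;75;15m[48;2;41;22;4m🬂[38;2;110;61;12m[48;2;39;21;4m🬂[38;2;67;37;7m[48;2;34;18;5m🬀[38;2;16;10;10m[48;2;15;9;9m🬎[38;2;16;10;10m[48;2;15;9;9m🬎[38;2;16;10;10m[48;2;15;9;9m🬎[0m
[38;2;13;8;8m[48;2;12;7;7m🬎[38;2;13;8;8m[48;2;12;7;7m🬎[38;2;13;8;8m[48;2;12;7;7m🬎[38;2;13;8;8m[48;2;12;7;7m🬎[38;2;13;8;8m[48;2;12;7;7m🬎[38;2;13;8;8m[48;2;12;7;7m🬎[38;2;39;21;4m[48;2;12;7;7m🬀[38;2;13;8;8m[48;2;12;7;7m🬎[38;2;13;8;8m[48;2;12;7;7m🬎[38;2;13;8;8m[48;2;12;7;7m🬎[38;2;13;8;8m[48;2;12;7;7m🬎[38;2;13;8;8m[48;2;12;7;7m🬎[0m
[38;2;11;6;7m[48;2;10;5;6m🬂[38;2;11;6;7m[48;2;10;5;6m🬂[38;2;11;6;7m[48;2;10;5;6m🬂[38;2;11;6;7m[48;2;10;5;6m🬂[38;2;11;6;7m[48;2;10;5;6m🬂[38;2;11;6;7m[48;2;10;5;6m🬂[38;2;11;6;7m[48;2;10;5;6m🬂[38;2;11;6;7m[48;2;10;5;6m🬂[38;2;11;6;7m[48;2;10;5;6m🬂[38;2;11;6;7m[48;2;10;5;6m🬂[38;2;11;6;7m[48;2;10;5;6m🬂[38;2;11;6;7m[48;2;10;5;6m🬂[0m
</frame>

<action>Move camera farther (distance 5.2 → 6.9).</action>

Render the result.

<frame>
[38;2;25;17;15m[48;2;24;16;14m🬎[38;2;25;17;15m[48;2;24;16;14m🬎[38;2;25;17;15m[48;2;24;16;14m🬎[38;2;25;17;15m[48;2;24;16;14m🬎[38;2;25;17;15m[48;2;24;16;14m🬎[38;2;25;17;15m[48;2;24;16;14m🬎[38;2;25;17;15m[48;2;24;16;14m🬎[38;2;25;17;15m[48;2;24;16;14m🬎[38;2;25;17;15m[48;2;24;16;14m🬎[38;2;25;17;15m[48;2;24;16;14m🬎[38;2;25;17;15m[48;2;24;16;14m🬎[38;2;25;17;15m[48;2;24;16;14m🬎[0m
[38;2;23;15;14m[48;2;21;14;13m🬂[38;2;23;15;14m[48;2;21;14;13m🬂[38;2;23;15;14m[48;2;21;14;13m🬂[38;2;23;15;14m[48;2;21;14;13m🬂[38;2;23;15;14m[48;2;21;14;13m🬂[38;2;23;15;14m[48;2;21;14;13m🬂[38;2;23;15;14m[48;2;21;14;13m🬂[38;2;23;15;14m[48;2;21;14;13m🬂[38;2;23;15;14m[48;2;21;14;13m🬂[38;2;23;15;14m[48;2;21;14;13m🬂[38;2;23;15;14m[48;2;21;14;13m🬂[38;2;23;15;14m[48;2;21;14;13m🬂[0m
[38;2;20;13;12m[48;2;18;11;11m🬂[38;2;20;13;12m[48;2;18;11;11m🬂[38;2;20;13;12m[48;2;18;11;11m🬂[38;2;20;13;12m[48;2;18;11;11m🬂[38;2;20;13;12m[48;2;18;11;11m🬂[38;2;23;14;10m[48;2;65;36;7m🬬[38;2;27;16;10m[48;2;106;59;12m🬝[38;2;151;84;17m[48;2;19;12;11m🬏[38;2;20;13;12m[48;2;18;11;11m🬂[38;2;20;13;12m[48;2;18;11;11m🬂[38;2;20;13;12m[48;2;18;11;11m🬂[38;2;20;13;12m[48;2;18;11;11m🬂[0m
[38;2;16;10;10m[48;2;15;9;9m🬎[38;2;16;10;10m[48;2;15;9;9m🬎[38;2;16;10;10m[48;2;15;9;9m🬎[38;2;16;10;10m[48;2;15;9;9m🬎[38;2;164;99;34m[48;2;26;15;8m🬂[38;2;133;73;14m[48;2;35;19;5m🬂[38;2;133;73;14m[48;2;39;21;4m🬂[38;2;101;56;11m[48;2;32;18;6m🬀[38;2;39;21;4m[48;2;15;9;9m🬀[38;2;16;10;10m[48;2;15;9;9m🬎[38;2;16;10;10m[48;2;15;9;9m🬎[38;2;16;10;10m[48;2;15;9;9m🬎[0m
[38;2;13;8;8m[48;2;12;7;7m🬎[38;2;13;8;8m[48;2;12;7;7m🬎[38;2;13;8;8m[48;2;12;7;7m🬎[38;2;13;8;8m[48;2;12;7;7m🬎[38;2;13;8;8m[48;2;12;7;7m🬎[38;2;13;8;8m[48;2;12;7;7m🬎[38;2;13;8;8m[48;2;12;7;7m🬎[38;2;13;8;8m[48;2;12;7;7m🬎[38;2;13;8;8m[48;2;12;7;7m🬎[38;2;13;8;8m[48;2;12;7;7m🬎[38;2;13;8;8m[48;2;12;7;7m🬎[38;2;13;8;8m[48;2;12;7;7m🬎[0m
[38;2;11;6;7m[48;2;10;5;6m🬂[38;2;11;6;7m[48;2;10;5;6m🬂[38;2;11;6;7m[48;2;10;5;6m🬂[38;2;11;6;7m[48;2;10;5;6m🬂[38;2;11;6;7m[48;2;10;5;6m🬂[38;2;11;6;7m[48;2;10;5;6m🬂[38;2;11;6;7m[48;2;10;5;6m🬂[38;2;11;6;7m[48;2;10;5;6m🬂[38;2;11;6;7m[48;2;10;5;6m🬂[38;2;11;6;7m[48;2;10;5;6m🬂[38;2;11;6;7m[48;2;10;5;6m🬂[38;2;11;6;7m[48;2;10;5;6m🬂[0m
</frame>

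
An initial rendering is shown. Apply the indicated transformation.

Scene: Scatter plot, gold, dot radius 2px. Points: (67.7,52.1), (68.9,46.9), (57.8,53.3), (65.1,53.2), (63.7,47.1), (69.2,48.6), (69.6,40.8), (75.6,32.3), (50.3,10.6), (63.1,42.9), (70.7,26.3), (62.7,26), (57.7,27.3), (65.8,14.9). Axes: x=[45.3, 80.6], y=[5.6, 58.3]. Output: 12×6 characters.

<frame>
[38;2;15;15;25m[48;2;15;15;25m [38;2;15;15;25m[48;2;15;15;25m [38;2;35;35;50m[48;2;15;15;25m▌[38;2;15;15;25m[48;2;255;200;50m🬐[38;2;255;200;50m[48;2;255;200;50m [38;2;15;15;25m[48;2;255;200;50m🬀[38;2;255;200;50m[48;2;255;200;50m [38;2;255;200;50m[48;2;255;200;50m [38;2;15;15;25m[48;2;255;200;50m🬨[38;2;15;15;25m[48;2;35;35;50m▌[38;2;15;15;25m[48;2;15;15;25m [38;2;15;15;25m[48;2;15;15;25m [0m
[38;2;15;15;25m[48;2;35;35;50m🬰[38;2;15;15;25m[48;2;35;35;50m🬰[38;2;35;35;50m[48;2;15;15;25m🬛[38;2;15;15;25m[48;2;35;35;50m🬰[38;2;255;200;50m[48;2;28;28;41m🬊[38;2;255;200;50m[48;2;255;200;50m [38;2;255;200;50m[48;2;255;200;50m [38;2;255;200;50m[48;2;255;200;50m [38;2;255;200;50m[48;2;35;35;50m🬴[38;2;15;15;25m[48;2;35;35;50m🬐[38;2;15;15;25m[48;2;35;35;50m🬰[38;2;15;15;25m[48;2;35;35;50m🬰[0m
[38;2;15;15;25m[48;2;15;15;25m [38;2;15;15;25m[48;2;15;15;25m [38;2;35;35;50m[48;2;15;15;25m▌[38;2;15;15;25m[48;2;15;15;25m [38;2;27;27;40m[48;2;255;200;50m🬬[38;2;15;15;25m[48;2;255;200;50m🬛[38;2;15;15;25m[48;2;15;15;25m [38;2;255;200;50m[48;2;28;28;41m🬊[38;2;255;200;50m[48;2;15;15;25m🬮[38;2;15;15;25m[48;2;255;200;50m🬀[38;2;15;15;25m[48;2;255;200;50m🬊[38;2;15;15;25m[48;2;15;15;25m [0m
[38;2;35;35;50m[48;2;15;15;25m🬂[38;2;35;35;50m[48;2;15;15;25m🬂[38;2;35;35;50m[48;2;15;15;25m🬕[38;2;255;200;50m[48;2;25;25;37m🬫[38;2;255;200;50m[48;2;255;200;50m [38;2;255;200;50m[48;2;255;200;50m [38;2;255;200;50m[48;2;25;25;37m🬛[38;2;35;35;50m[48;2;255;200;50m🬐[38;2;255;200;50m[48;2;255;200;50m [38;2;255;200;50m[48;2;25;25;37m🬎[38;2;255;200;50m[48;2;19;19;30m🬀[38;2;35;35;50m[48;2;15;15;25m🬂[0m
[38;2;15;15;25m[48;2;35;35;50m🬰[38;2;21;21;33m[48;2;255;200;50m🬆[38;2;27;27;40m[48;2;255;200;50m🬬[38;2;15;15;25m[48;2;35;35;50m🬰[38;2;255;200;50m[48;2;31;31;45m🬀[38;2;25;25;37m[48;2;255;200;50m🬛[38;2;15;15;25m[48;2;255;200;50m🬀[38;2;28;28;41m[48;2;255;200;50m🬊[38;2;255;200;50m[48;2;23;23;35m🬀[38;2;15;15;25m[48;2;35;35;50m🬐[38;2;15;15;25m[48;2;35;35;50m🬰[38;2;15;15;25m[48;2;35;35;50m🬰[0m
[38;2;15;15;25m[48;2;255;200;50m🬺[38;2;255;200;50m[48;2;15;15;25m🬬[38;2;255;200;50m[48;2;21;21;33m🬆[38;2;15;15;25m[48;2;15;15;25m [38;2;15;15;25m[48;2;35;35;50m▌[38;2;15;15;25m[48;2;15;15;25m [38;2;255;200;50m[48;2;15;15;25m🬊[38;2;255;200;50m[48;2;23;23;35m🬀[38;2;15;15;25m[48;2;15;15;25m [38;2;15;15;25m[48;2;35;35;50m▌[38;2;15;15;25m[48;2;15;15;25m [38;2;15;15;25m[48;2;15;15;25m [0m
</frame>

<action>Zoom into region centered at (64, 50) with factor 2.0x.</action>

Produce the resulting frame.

<frame>
[38;2;15;15;25m[48;2;15;15;25m [38;2;15;15;25m[48;2;15;15;25m [38;2;35;35;50m[48;2;15;15;25m▌[38;2;15;15;25m[48;2;15;15;25m [38;2;15;15;25m[48;2;35;35;50m▌[38;2;15;15;25m[48;2;15;15;25m [38;2;15;15;25m[48;2;15;15;25m [38;2;35;35;50m[48;2;15;15;25m▌[38;2;15;15;25m[48;2;15;15;25m [38;2;15;15;25m[48;2;35;35;50m▌[38;2;15;15;25m[48;2;15;15;25m [38;2;15;15;25m[48;2;15;15;25m [0m
[38;2;15;15;25m[48;2;35;35;50m🬰[38;2;21;21;33m[48;2;255;200;50m🬆[38;2;27;27;40m[48;2;255;200;50m🬬[38;2;15;15;25m[48;2;35;35;50m🬰[38;2;15;15;25m[48;2;35;35;50m🬐[38;2;23;23;35m[48;2;255;200;50m🬝[38;2;21;21;33m[48;2;255;200;50m🬊[38;2;35;35;50m[48;2;15;15;25m🬛[38;2;23;23;35m[48;2;255;200;50m🬬[38;2;15;15;25m[48;2;35;35;50m🬐[38;2;15;15;25m[48;2;35;35;50m🬰[38;2;15;15;25m[48;2;35;35;50m🬰[0m
[38;2;15;15;25m[48;2;255;200;50m🬺[38;2;255;200;50m[48;2;15;15;25m🬬[38;2;255;200;50m[48;2;21;21;33m🬆[38;2;15;15;25m[48;2;15;15;25m [38;2;15;15;25m[48;2;35;35;50m▌[38;2;255;200;50m[48;2;15;15;25m🬨[38;2;255;200;50m[48;2;15;15;25m🬝[38;2;255;200;50m[48;2;35;35;50m🬬[38;2;255;200;50m[48;2;255;200;50m [38;2;28;28;41m[48;2;255;200;50m🬊[38;2;15;15;25m[48;2;15;15;25m [38;2;15;15;25m[48;2;15;15;25m [0m
[38;2;35;35;50m[48;2;15;15;25m🬂[38;2;35;35;50m[48;2;15;15;25m🬂[38;2;35;35;50m[48;2;15;15;25m🬕[38;2;35;35;50m[48;2;15;15;25m🬂[38;2;27;27;40m[48;2;255;200;50m🬴[38;2;255;200;50m[48;2;255;200;50m [38;2;255;200;50m[48;2;25;25;37m🬛[38;2;255;200;50m[48;2;31;31;45m🬇[38;2;255;200;50m[48;2;255;200;50m [38;2;255;200;50m[48;2;35;35;50m🬝[38;2;255;200;50m[48;2;19;19;30m🬀[38;2;35;35;50m[48;2;15;15;25m🬂[0m
[38;2;15;15;25m[48;2;35;35;50m🬰[38;2;15;15;25m[48;2;35;35;50m🬰[38;2;35;35;50m[48;2;15;15;25m🬛[38;2;15;15;25m[48;2;35;35;50m🬰[38;2;15;15;25m[48;2;255;200;50m🬐[38;2;255;200;50m[48;2;255;200;50m [38;2;19;19;30m[48;2;255;200;50m🬸[38;2;35;35;50m[48;2;15;15;25m🬛[38;2;25;25;37m[48;2;255;200;50m🬄[38;2;255;200;50m[48;2;35;35;50m🬺[38;2;23;23;35m[48;2;255;200;50m🬬[38;2;15;15;25m[48;2;35;35;50m🬰[0m
[38;2;15;15;25m[48;2;15;15;25m [38;2;15;15;25m[48;2;15;15;25m [38;2;35;35;50m[48;2;15;15;25m▌[38;2;15;15;25m[48;2;15;15;25m [38;2;15;15;25m[48;2;35;35;50m▌[38;2;255;200;50m[48;2;15;15;25m🬀[38;2;15;15;25m[48;2;15;15;25m [38;2;35;35;50m[48;2;15;15;25m▌[38;2;15;15;25m[48;2;255;200;50m🬺[38;2;255;200;50m[48;2;28;28;41m🬆[38;2;15;15;25m[48;2;15;15;25m [38;2;15;15;25m[48;2;15;15;25m [0m
</frame>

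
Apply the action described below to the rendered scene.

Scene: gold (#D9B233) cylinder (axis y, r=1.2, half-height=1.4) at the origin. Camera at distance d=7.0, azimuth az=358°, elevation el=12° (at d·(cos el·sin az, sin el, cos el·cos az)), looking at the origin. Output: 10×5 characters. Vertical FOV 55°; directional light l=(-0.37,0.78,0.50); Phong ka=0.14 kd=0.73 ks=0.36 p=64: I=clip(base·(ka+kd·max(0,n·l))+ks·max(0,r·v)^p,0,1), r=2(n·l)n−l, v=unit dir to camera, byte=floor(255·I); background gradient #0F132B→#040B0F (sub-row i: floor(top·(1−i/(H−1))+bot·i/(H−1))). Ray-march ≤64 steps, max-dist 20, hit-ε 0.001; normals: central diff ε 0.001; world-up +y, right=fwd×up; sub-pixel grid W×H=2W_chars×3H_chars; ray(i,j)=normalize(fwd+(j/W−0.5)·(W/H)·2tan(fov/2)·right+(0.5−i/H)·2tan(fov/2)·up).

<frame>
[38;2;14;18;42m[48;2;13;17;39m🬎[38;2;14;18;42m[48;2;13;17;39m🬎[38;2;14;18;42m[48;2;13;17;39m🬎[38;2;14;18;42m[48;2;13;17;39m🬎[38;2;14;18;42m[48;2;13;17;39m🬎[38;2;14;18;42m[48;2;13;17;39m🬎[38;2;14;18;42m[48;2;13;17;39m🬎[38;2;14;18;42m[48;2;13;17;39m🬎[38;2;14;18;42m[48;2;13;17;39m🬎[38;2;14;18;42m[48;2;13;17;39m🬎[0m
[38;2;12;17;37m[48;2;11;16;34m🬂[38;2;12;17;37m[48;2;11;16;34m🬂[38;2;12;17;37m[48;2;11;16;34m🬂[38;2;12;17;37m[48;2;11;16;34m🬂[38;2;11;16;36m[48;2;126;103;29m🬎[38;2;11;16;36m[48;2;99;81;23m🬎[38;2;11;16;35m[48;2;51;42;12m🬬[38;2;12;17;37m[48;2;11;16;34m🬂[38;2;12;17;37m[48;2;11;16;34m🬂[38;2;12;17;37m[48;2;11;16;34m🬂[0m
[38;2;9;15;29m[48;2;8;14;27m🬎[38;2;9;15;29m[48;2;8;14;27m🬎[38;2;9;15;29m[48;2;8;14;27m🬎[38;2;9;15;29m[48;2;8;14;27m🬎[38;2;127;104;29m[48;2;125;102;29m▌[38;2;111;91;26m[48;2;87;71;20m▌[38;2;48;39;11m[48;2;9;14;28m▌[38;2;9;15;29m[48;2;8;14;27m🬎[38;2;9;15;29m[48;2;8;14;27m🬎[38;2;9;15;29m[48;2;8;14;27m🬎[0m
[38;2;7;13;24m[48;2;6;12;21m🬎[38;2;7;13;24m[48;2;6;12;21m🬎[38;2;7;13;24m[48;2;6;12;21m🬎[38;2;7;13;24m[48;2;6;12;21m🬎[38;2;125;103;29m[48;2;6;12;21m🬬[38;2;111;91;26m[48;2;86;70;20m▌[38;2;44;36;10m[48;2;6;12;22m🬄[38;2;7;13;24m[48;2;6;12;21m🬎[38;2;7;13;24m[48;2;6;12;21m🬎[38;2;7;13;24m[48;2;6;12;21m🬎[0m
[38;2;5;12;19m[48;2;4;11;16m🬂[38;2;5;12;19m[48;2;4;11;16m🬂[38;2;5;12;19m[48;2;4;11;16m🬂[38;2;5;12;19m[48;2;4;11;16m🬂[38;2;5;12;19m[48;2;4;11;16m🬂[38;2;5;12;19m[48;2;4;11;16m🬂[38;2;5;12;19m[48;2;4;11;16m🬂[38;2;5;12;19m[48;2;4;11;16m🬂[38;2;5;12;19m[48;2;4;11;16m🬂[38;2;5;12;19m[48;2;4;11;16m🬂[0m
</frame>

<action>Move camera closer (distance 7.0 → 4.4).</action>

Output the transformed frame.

<frame>
[38;2;14;18;42m[48;2;13;17;39m🬎[38;2;14;18;42m[48;2;13;17;39m🬎[38;2;14;18;42m[48;2;13;17;39m🬎[38;2;14;18;42m[48;2;13;17;39m🬎[38;2;14;18;42m[48;2;13;17;39m🬎[38;2;168;138;39m[48;2;14;18;41m🬏[38;2;14;18;42m[48;2;13;17;39m🬎[38;2;14;18;42m[48;2;13;17;39m🬎[38;2;14;18;42m[48;2;13;17;39m🬎[38;2;14;18;42m[48;2;13;17;39m🬎[0m
[38;2;12;17;37m[48;2;11;16;34m🬂[38;2;12;17;37m[48;2;11;16;34m🬂[38;2;12;17;37m[48;2;11;16;34m🬂[38;2;128;105;30m[48;2;123;100;28m▐[38;2;126;103;29m[48;2;120;98;28m▌[38;2;111;91;26m[48;2;100;82;23m▌[38;2;85;70;20m[48;2;66;54;15m▌[38;2;32;26;7m[48;2;11;16;35m▌[38;2;12;17;37m[48;2;11;16;34m🬂[38;2;12;17;37m[48;2;11;16;34m🬂[0m
[38;2;9;15;29m[48;2;8;14;27m🬎[38;2;9;15;29m[48;2;8;14;27m🬎[38;2;9;15;29m[48;2;8;14;27m🬎[38;2;128;105;30m[48;2;117;97;27m▐[38;2;126;103;29m[48;2;120;98;28m▌[38;2;111;91;26m[48;2;99;81;23m▌[38;2;84;69;19m[48;2;63;51;14m▌[38;2;30;24;7m[48;2;9;14;28m▌[38;2;9;15;29m[48;2;8;14;27m🬎[38;2;9;15;29m[48;2;8;14;27m🬎[0m
[38;2;7;13;24m[48;2;6;12;21m🬎[38;2;7;13;24m[48;2;6;12;21m🬎[38;2;7;13;24m[48;2;6;12;21m🬎[38;2;123;101;28m[48;2;6;12;22m🬨[38;2;120;98;28m[48;2;126;104;29m▐[38;2;111;91;26m[48;2;99;81;23m▌[38;2;82;67;19m[48;2;59;48;13m▌[38;2;30;24;7m[48;2;6;12;22m🬀[38;2;7;13;24m[48;2;6;12;21m🬎[38;2;7;13;24m[48;2;6;12;21m🬎[0m
[38;2;5;12;19m[48;2;4;11;16m🬂[38;2;5;12;19m[48;2;4;11;16m🬂[38;2;5;12;19m[48;2;4;11;16m🬂[38;2;128;105;30m[48;2;4;11;16m🬉[38;2;123;101;28m[48;2;4;11;15m🬬[38;2;111;91;26m[48;2;98;80;23m▌[38;2;68;56;15m[48;2;4;11;15m🬎[38;2;5;12;19m[48;2;4;11;16m🬂[38;2;5;12;19m[48;2;4;11;16m🬂[38;2;5;12;19m[48;2;4;11;16m🬂[0m
</frame>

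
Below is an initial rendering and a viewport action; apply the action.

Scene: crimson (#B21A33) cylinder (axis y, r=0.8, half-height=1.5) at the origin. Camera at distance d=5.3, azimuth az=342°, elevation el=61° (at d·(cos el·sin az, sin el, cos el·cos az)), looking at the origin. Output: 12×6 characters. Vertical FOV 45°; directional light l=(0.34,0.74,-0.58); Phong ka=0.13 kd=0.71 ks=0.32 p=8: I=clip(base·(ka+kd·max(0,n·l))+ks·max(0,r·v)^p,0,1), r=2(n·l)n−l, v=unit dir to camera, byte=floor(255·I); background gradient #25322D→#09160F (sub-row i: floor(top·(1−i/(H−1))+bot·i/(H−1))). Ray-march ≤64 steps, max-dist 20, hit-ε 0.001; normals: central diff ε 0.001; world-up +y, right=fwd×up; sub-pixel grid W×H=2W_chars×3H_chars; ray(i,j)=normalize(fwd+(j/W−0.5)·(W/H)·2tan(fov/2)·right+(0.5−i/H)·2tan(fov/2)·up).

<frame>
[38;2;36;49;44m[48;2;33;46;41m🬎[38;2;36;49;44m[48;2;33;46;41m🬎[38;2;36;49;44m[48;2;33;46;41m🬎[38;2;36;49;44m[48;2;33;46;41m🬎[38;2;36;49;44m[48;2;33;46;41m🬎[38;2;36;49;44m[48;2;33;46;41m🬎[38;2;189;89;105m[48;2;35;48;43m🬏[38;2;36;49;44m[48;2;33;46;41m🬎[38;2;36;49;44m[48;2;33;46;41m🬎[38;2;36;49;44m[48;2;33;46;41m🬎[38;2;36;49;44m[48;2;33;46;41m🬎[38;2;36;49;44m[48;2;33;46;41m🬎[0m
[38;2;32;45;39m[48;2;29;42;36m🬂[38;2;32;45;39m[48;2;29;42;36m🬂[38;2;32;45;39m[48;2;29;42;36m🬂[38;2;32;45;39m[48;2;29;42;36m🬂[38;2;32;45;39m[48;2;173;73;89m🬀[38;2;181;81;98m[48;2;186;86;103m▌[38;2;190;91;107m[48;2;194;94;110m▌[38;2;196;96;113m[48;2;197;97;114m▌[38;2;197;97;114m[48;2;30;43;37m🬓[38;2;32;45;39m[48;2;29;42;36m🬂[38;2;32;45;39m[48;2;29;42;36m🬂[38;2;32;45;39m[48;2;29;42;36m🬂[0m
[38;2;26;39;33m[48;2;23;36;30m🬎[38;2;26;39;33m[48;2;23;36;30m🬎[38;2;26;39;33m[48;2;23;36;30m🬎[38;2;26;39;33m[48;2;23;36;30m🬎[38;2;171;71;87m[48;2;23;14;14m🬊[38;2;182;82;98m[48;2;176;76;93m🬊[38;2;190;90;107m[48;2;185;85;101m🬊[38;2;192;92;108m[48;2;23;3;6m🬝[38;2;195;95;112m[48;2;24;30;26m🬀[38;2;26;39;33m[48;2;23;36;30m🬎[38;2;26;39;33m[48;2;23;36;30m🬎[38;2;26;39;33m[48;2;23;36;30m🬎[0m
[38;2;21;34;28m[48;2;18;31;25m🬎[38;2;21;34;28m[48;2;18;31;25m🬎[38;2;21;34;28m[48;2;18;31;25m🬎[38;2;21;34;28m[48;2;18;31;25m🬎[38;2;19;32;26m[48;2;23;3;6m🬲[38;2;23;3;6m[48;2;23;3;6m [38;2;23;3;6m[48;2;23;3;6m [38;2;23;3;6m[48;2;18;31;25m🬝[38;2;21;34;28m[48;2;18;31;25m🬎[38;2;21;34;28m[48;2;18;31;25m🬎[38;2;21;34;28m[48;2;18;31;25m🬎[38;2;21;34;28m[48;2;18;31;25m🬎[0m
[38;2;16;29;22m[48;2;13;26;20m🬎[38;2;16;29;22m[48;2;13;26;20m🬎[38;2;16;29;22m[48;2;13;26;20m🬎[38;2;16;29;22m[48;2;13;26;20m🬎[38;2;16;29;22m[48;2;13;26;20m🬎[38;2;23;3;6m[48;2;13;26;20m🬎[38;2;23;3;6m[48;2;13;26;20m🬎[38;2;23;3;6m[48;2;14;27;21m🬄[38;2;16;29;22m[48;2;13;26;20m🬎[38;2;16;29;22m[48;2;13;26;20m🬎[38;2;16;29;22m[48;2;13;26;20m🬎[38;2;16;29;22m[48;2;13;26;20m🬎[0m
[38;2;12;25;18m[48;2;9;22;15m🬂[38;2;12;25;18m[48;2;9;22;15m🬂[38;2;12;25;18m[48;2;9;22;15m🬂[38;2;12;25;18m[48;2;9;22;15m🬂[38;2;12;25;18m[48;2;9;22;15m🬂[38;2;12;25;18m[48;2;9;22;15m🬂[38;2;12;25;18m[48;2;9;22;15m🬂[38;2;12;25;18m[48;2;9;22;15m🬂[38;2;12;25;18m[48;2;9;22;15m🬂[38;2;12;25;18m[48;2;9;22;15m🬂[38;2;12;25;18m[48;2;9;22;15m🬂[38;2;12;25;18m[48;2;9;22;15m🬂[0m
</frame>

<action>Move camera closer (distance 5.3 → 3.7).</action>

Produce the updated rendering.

<frame>
[38;2;36;49;44m[48;2;33;46;41m🬎[38;2;36;49;44m[48;2;33;46;41m🬎[38;2;35;48;43m[48;2;151;52;68m🬝[38;2;37;50;45m[48;2;159;59;75m🬀[38;2;166;67;83m[48;2;172;72;88m▌[38;2;176;77;93m[48;2;182;82;98m🬆[38;2;184;85;101m[48;2;190;90;106m🬆[38;2;188;89;105m[48;2;193;93;110m🬆[38;2;188;89;105m[48;2;193;93;110m🬊[38;2;36;49;44m[48;2;189;89;106m🬊[38;2;36;49;44m[48;2;33;46;41m🬎[38;2;36;49;44m[48;2;33;46;41m🬎[0m
[38;2;32;45;39m[48;2;29;42;36m🬂[38;2;32;45;39m[48;2;29;42;36m🬂[38;2;152;52;68m[48;2;28;33;29m🬉[38;2;163;63;80m[48;2;157;57;73m▐[38;2;175;76;92m[48;2;169;69;86m▐[38;2;181;81;98m[48;2;186;86;103m▌[38;2;190;91;107m[48;2;194;94;110m▌[38;2;196;96;113m[48;2;197;97;114m▌[38;2;195;95;112m[48;2;197;97;113m▐[38;2;191;92;108m[48;2;23;3;6m🬝[38;2;32;45;39m[48;2;29;42;36m🬂[38;2;32;45;39m[48;2;29;42;36m🬂[0m
[38;2;26;39;33m[48;2;23;36;30m🬎[38;2;26;39;33m[48;2;23;36;30m🬎[38;2;26;39;33m[48;2;23;36;30m🬎[38;2;159;59;75m[48;2;23;14;14m🬊[38;2;169;69;86m[48;2;23;3;6m🬬[38;2;182;82;98m[48;2;176;76;93m🬊[38;2;190;90;107m[48;2;185;85;101m🬊[38;2;193;94;110m[48;2;188;88;104m🬎[38;2;193;93;109m[48;2;23;3;6m🬎[38;2;191;91;108m[48;2;24;30;26m🬀[38;2;26;39;33m[48;2;23;36;30m🬎[38;2;26;39;33m[48;2;23;36;30m🬎[0m
[38;2;21;34;28m[48;2;18;31;25m🬎[38;2;21;34;28m[48;2;18;31;25m🬎[38;2;21;34;28m[48;2;18;31;25m🬎[38;2;19;32;26m[48;2;23;3;6m🬺[38;2;23;3;6m[48;2;23;3;6m [38;2;23;3;6m[48;2;23;3;6m [38;2;23;3;6m[48;2;23;3;6m [38;2;23;3;6m[48;2;23;3;6m [38;2;23;3;6m[48;2;19;32;26m🬕[38;2;21;34;28m[48;2;18;31;25m🬎[38;2;21;34;28m[48;2;18;31;25m🬎[38;2;21;34;28m[48;2;18;31;25m🬎[0m
[38;2;16;29;22m[48;2;13;26;20m🬎[38;2;16;29;22m[48;2;13;26;20m🬎[38;2;16;29;22m[48;2;13;26;20m🬎[38;2;16;29;22m[48;2;13;26;20m🬎[38;2;14;27;21m[48;2;23;3;6m🬲[38;2;23;3;6m[48;2;23;3;6m [38;2;23;3;6m[48;2;23;3;6m [38;2;23;3;6m[48;2;13;26;20m🬝[38;2;16;29;22m[48;2;13;26;20m🬎[38;2;16;29;22m[48;2;13;26;20m🬎[38;2;16;29;22m[48;2;13;26;20m🬎[38;2;16;29;22m[48;2;13;26;20m🬎[0m
[38;2;12;25;18m[48;2;9;22;15m🬂[38;2;12;25;18m[48;2;9;22;15m🬂[38;2;12;25;18m[48;2;9;22;15m🬂[38;2;12;25;18m[48;2;9;22;15m🬂[38;2;12;25;18m[48;2;9;22;15m🬂[38;2;23;3;6m[48;2;9;22;15m🬂[38;2;23;3;6m[48;2;9;22;15m🬂[38;2;23;3;6m[48;2;10;23;16m🬀[38;2;12;25;18m[48;2;9;22;15m🬂[38;2;12;25;18m[48;2;9;22;15m🬂[38;2;12;25;18m[48;2;9;22;15m🬂[38;2;12;25;18m[48;2;9;22;15m🬂[0m
</frame>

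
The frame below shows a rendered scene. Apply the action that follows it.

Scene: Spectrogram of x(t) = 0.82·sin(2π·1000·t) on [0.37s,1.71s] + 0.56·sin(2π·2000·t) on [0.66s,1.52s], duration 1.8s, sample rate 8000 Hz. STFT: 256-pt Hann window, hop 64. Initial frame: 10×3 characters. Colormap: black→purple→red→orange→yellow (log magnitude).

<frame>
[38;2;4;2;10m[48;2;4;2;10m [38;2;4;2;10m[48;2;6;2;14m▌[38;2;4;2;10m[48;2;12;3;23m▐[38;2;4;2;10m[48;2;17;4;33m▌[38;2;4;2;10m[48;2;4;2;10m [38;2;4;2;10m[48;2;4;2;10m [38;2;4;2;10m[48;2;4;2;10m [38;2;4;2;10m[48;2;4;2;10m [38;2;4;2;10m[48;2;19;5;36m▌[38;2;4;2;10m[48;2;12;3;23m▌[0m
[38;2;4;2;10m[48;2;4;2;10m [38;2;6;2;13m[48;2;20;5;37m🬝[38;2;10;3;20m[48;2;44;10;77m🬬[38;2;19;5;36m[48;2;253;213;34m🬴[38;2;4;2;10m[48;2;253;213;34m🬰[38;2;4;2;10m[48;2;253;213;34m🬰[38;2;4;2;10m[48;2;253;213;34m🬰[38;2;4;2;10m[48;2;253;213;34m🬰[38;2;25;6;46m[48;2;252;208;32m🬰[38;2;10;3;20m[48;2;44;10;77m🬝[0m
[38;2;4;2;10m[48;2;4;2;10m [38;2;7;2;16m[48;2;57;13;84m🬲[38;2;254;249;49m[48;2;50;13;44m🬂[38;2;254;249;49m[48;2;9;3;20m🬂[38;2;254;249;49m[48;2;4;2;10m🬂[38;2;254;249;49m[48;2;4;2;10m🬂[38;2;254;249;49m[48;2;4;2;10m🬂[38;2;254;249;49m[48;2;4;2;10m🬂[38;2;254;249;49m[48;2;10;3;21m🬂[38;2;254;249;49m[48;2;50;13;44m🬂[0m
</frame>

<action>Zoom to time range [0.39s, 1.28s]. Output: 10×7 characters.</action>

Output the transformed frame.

<frame>
[38;2;4;2;10m[48;2;4;2;10m [38;2;4;2;10m[48;2;4;2;10m [38;2;4;2;10m[48;2;12;3;24m▌[38;2;4;2;10m[48;2;15;4;30m▐[38;2;4;2;10m[48;2;4;2;10m [38;2;4;2;10m[48;2;4;2;10m [38;2;4;2;10m[48;2;4;2;10m [38;2;4;2;10m[48;2;4;2;10m [38;2;4;2;10m[48;2;4;2;10m [38;2;4;2;10m[48;2;4;2;10m [0m
[38;2;4;2;10m[48;2;4;2;10m [38;2;4;2;10m[48;2;4;2;10m [38;2;4;2;10m[48;2;15;4;28m▌[38;2;4;2;10m[48;2;19;4;35m▐[38;2;4;2;10m[48;2;4;2;10m [38;2;4;2;10m[48;2;4;2;10m [38;2;4;2;10m[48;2;4;2;10m [38;2;4;2;10m[48;2;4;2;10m [38;2;4;2;10m[48;2;4;2;10m [38;2;4;2;10m[48;2;4;2;10m [0m
[38;2;4;2;10m[48;2;4;2;10m [38;2;4;2;10m[48;2;4;2;10m [38;2;4;2;10m[48;2;24;6;44m▌[38;2;4;2;10m[48;2;31;7;55m▐[38;2;4;2;10m[48;2;4;2;10m [38;2;4;2;10m[48;2;4;2;10m [38;2;4;2;10m[48;2;4;2;10m [38;2;4;2;10m[48;2;4;2;10m [38;2;4;2;10m[48;2;4;2;10m [38;2;4;2;10m[48;2;4;2;10m [0m
[38;2;4;2;10m[48;2;4;2;10m [38;2;4;2;10m[48;2;4;2;10m [38;2;29;7;41m[48;2;188;48;80m🬴[38;2;54;14;48m[48;2;253;213;34m🬰[38;2;4;2;10m[48;2;253;213;34m🬰[38;2;4;2;10m[48;2;253;213;34m🬰[38;2;4;2;10m[48;2;253;213;34m🬰[38;2;4;2;10m[48;2;253;213;34m🬰[38;2;4;2;10m[48;2;253;213;34m🬰[38;2;4;2;10m[48;2;253;213;34m🬰[0m
[38;2;4;2;10m[48;2;4;2;10m [38;2;4;2;10m[48;2;4;2;10m [38;2;4;2;10m[48;2;24;6;44m▌[38;2;31;7;55m[48;2;4;2;10m▌[38;2;4;2;10m[48;2;4;2;10m [38;2;4;2;10m[48;2;4;2;10m [38;2;4;2;10m[48;2;4;2;10m [38;2;4;2;10m[48;2;4;2;10m [38;2;4;2;10m[48;2;4;2;10m [38;2;4;2;10m[48;2;4;2;10m [0m
[38;2;254;249;49m[48;2;5;2;12m🬂[38;2;254;249;49m[48;2;5;2;12m🬂[38;2;254;249;49m[48;2;10;3;19m🬂[38;2;254;249;49m[48;2;12;3;23m🬂[38;2;254;249;49m[48;2;5;2;12m🬂[38;2;254;249;49m[48;2;5;2;12m🬂[38;2;254;249;49m[48;2;5;2;12m🬂[38;2;254;249;49m[48;2;5;2;12m🬂[38;2;254;249;49m[48;2;5;2;12m🬂[38;2;254;249;49m[48;2;5;2;12m🬂[0m
[38;2;4;2;10m[48;2;4;2;10m [38;2;4;2;10m[48;2;4;2;10m [38;2;4;2;10m[48;2;12;3;24m▌[38;2;15;4;29m[48;2;4;2;10m▌[38;2;4;2;10m[48;2;4;2;10m [38;2;4;2;10m[48;2;4;2;10m [38;2;4;2;10m[48;2;4;2;10m [38;2;4;2;10m[48;2;4;2;10m [38;2;4;2;10m[48;2;4;2;10m [38;2;4;2;10m[48;2;4;2;10m [0m
</frame>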